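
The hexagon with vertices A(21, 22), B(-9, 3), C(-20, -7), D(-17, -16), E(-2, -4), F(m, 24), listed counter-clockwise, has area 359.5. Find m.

The doubled signed area Σ (x_i y_{i+1} − x_{i+1} y_i) is linear in m.
With m=0 it equals 69; the coefficient of m is 26 (from the two edges through F).
So 26·m + 69 = 2·359.5 = 719 ⇒ m = 25.

25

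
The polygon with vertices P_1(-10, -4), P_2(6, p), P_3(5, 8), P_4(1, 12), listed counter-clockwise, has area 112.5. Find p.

Write out the shoelace sum; only the two edges meeting at P_2 involve p:
2·Area = [((-10)·p − 6·(-4)) + (6·8 − 5·p)] + 168
       = -15·p + 240 = 225
⇒ p = 1.

1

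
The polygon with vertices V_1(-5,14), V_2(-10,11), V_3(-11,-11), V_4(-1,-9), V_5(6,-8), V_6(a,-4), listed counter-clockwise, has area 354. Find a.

13

Write out the shoelace sum; only the two edges meeting at V_6 involve a:
2·Area = [(6·(-4) − a·(-8)) + (a·14 − (-5)·(-4))] + 466
       = 22·a + 422 = 708
⇒ a = 13.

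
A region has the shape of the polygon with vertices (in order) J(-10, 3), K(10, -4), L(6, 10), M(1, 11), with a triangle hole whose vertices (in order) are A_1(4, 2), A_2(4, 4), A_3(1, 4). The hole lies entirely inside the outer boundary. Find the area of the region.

148.5

Outer boundary:
Apply Gauss's area formula: 2A = Σ (x_i·y_{i+1} − x_{i+1}·y_i), indices taken mod 4.
Cross-terms: 10, 124, 56, 113  ⇒  Σ = 303
Area = |Σ|/2 = 151.5.
Hole:
Apply the shoelace formula: 2A = Σ (x_i·y_{i+1} − x_{i+1}·y_i), indices taken mod 3.
Cross-terms: 8, 12, -14  ⇒  Σ = 6
Area = |Σ|/2 = 3.
Net area = 151.5 − 3 = 148.5.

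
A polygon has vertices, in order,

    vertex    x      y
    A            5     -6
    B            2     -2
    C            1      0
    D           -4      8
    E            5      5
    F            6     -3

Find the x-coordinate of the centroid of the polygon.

395/171

Apply Gauss's area formula. First the cross-terms c_i = x_i·y_{i+1} − x_{i+1}·y_i:
  2, 2, 8, -60, -45, -21  ⇒  2A = -114, A = -57.
Then Σ (x_i + x_{i+1})·c_i = -790, so x̄ = -790 / (6·(-57)) = 395/171.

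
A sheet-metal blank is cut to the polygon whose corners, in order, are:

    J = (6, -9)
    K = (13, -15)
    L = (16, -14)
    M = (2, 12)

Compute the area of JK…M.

Cross-terms: 27, 58, 220, -90  ⇒  Σ = 215
Area = |Σ|/2 = 107.5.

107.5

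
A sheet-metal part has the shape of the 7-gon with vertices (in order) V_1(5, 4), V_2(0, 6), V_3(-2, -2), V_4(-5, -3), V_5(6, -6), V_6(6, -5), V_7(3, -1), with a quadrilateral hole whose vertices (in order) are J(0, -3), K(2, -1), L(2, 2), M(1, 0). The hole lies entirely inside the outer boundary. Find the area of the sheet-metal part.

55.5

Outer boundary:
Apply the shoelace (surveyor's) formula: 2A = Σ (x_i·y_{i+1} − x_{i+1}·y_i), indices taken mod 7.
Σ = (30) + (12) + (-4) + (48) + (6) + (9) + (17) = 118
Area = |Σ|/2 = 59.
Hole:
Apply the shoelace (surveyor's) formula: 2A = Σ (x_i·y_{i+1} − x_{i+1}·y_i), indices taken mod 4.
Σ = (6) + (6) + (-2) + (-3) = 7
Area = |Σ|/2 = 3.5.
Net area = 59 − 3.5 = 55.5.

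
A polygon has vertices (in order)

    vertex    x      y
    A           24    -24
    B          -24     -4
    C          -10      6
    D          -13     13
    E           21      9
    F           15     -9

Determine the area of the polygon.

883

Σ = (-672) + (-184) + (-52) + (-390) + (-324) + (-144) = -1766
Area = |Σ|/2 = 883.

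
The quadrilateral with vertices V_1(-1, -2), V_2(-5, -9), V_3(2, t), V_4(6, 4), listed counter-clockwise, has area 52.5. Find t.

-8

Write out the shoelace sum; only the two edges meeting at V_3 involve t:
2·Area = [((-5)·t − 2·(-9)) + (2·4 − 6·t)] + -9
       = -11·t + 17 = 105
⇒ t = -8.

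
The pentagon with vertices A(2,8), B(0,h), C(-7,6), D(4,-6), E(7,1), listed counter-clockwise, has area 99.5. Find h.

9

The doubled signed area Σ (x_i y_{i+1} − x_{i+1} y_i) is linear in h.
With h=0 it equals 118; the coefficient of h is 9 (from the two edges through B).
So 9·h + 118 = 2·99.5 = 199 ⇒ h = 9.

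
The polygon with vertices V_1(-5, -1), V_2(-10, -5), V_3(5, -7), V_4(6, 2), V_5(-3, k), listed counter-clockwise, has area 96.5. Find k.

2

Write out the shoelace sum; only the two edges meeting at V_5 involve k:
2·Area = [(6·k − (-3)·2) + ((-3)·(-1) − (-5)·k)] + 162
       = 11·k + 171 = 193
⇒ k = 2.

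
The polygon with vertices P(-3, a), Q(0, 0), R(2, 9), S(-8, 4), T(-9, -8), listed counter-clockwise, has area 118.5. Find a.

The doubled signed area Σ (x_i y_{i+1} − x_{i+1} y_i) is linear in a.
With a=0 it equals 156; the coefficient of a is -9 (from the two edges through P).
So -9·a + 156 = 2·118.5 = 237 ⇒ a = -9.

-9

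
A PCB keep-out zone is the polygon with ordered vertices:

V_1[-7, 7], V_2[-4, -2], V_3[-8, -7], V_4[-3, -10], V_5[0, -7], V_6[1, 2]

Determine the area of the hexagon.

81

Apply the shoelace formula: 2A = Σ (x_i·y_{i+1} − x_{i+1}·y_i), indices taken mod 6.
Cross-terms: 42, 12, 59, 21, 7, 21  ⇒  Σ = 162
Area = |Σ|/2 = 81.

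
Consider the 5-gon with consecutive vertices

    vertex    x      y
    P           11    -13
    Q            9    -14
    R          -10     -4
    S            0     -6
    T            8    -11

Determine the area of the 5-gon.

44

Apply Gauss's area formula: 2A = Σ (x_i·y_{i+1} − x_{i+1}·y_i), indices taken mod 5.
P→Q: (11)(-14) − (9)(-13) = -37
Q→R: (9)(-4) − (-10)(-14) = -176
R→S: (-10)(-6) − (0)(-4) = 60
S→T: (0)(-11) − (8)(-6) = 48
T→P: (8)(-13) − (11)(-11) = 17
Σ = -88
Area = |Σ|/2 = 44.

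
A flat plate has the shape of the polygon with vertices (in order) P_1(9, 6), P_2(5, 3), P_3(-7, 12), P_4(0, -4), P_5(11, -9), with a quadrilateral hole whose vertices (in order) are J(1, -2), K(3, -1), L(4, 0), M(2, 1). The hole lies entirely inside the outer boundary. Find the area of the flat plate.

144.5

Outer boundary:
P_1→P_2: (9)(3) − (5)(6) = -3
P_2→P_3: (5)(12) − (-7)(3) = 81
P_3→P_4: (-7)(-4) − (0)(12) = 28
P_4→P_5: (0)(-9) − (11)(-4) = 44
P_5→P_1: (11)(6) − (9)(-9) = 147
Σ = 297
Area = |Σ|/2 = 148.5.
Hole:
Cross-terms: 5, 4, 4, -5  ⇒  Σ = 8
Area = |Σ|/2 = 4.
Net area = 148.5 − 4 = 144.5.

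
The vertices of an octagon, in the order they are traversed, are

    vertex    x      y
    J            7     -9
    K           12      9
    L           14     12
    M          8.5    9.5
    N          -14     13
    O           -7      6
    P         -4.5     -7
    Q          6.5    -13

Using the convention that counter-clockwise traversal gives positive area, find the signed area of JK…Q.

341.5

Apply the shoelace (surveyor's) formula: 2A = Σ (x_i·y_{i+1} − x_{i+1}·y_i), indices taken mod 8.
Σ = (171) + (18) + (31) + (243.5) + (7) + (76) + (104) + (32.5) = 683
Signed area = Σ/2 = 341.5 (positive ⇒ counter-clockwise traversal).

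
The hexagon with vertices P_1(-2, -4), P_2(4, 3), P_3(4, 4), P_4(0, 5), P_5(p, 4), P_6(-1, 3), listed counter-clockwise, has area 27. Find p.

-3

Write out the shoelace sum; only the two edges meeting at P_5 involve p:
2·Area = [(0·4 − p·5) + (p·3 − (-1)·4)] + 44
       = -2·p + 48 = 54
⇒ p = -3.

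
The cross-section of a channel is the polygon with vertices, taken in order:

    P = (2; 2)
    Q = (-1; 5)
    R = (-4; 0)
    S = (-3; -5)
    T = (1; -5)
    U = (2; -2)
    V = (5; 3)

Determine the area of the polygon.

Apply Gauss's area formula: 2A = Σ (x_i·y_{i+1} − x_{i+1}·y_i), indices taken mod 7.
P→Q: (2)(5) − (-1)(2) = 12
Q→R: (-1)(0) − (-4)(5) = 20
R→S: (-4)(-5) − (-3)(0) = 20
S→T: (-3)(-5) − (1)(-5) = 20
T→U: (1)(-2) − (2)(-5) = 8
U→V: (2)(3) − (5)(-2) = 16
V→P: (5)(2) − (2)(3) = 4
Σ = 100
Area = |Σ|/2 = 50.

50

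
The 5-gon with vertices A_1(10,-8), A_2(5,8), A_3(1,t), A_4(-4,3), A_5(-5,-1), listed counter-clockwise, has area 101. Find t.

2

Write out the shoelace sum; only the two edges meeting at A_3 involve t:
2·Area = [(5·t − 1·8) + (1·3 − (-4)·t)] + 189
       = 9·t + 184 = 202
⇒ t = 2.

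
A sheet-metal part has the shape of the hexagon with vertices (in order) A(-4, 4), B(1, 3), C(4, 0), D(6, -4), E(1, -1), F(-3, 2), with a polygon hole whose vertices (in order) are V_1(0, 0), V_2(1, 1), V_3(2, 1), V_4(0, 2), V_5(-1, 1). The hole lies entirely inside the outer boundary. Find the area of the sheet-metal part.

23

Outer boundary:
Apply the surveyor's formula: 2A = Σ (x_i·y_{i+1} − x_{i+1}·y_i), indices taken mod 6.
Σ = (-16) + (-12) + (-16) + (-2) + (-1) + (-4) = -51
Area = |Σ|/2 = 25.5.
Hole:
V_1→V_2: (0)(1) − (1)(0) = 0
V_2→V_3: (1)(1) − (2)(1) = -1
V_3→V_4: (2)(2) − (0)(1) = 4
V_4→V_5: (0)(1) − (-1)(2) = 2
V_5→V_1: (-1)(0) − (0)(1) = 0
Σ = 5
Area = |Σ|/2 = 2.5.
Net area = 25.5 − 2.5 = 23.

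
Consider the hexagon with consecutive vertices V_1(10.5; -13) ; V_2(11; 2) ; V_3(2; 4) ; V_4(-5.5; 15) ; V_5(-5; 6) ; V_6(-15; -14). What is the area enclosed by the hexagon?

400

Σ = (164) + (40) + (52) + (42) + (160) + (342) = 800
Area = |Σ|/2 = 400.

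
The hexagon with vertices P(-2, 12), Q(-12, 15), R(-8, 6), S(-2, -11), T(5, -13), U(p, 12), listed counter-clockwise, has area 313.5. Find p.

8

Write out the shoelace sum; only the two edges meeting at U involve p:
2·Area = [(5·12 − p·(-13)) + (p·12 − (-2)·12)] + 343
       = 25·p + 427 = 627
⇒ p = 8.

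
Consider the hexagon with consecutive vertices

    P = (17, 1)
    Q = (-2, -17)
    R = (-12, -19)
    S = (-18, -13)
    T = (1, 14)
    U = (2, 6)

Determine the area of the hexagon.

500

Apply the surveyor's formula: 2A = Σ (x_i·y_{i+1} − x_{i+1}·y_i), indices taken mod 6.
Cross-terms: -287, -166, -186, -239, -22, -100  ⇒  Σ = -1000
Area = |Σ|/2 = 500.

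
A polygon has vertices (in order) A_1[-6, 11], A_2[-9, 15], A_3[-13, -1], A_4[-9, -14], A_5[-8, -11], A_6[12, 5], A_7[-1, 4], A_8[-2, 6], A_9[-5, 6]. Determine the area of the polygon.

259.5

Apply the shoelace (surveyor's) formula: 2A = Σ (x_i·y_{i+1} − x_{i+1}·y_i), indices taken mod 9.
Cross-terms: 9, 204, 173, -13, 92, 53, 2, 18, -19  ⇒  Σ = 519
Area = |Σ|/2 = 259.5.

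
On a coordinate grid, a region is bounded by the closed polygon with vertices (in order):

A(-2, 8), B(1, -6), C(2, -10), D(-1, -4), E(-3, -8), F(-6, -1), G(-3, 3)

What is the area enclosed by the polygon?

50

A→B: (-2)(-6) − (1)(8) = 4
B→C: (1)(-10) − (2)(-6) = 2
C→D: (2)(-4) − (-1)(-10) = -18
D→E: (-1)(-8) − (-3)(-4) = -4
E→F: (-3)(-1) − (-6)(-8) = -45
F→G: (-6)(3) − (-3)(-1) = -21
G→A: (-3)(8) − (-2)(3) = -18
Σ = -100
Area = |Σ|/2 = 50.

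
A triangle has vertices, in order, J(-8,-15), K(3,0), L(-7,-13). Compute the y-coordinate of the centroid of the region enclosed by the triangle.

-28/3

Apply the shoelace formula. First the cross-terms c_i = x_i·y_{i+1} − x_{i+1}·y_i:
  45, -39, 1  ⇒  2A = 7, A = 3.5.
Then Σ (y_i + y_{i+1})·c_i = -196, so ȳ = -196 / (6·3.5) = -28/3.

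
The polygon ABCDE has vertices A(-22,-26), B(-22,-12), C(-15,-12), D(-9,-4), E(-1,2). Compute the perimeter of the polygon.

|AB| = √((0)² + (14)²) = √196 = 14
|BC| = √((7)² + (0)²) = √49 = 7
|CD| = √((6)² + (8)²) = √100 = 10
|DE| = √((8)² + (6)²) = √100 = 10
|EA| = √((-21)² + (-28)²) = √1225 = 35
Perimeter = 14 + 7 + 10 + 10 + 35 = 76.

76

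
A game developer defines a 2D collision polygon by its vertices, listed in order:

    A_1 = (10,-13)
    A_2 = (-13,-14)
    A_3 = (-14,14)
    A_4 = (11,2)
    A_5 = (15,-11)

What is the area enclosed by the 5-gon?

552.5

Apply the shoelace formula: 2A = Σ (x_i·y_{i+1} − x_{i+1}·y_i), indices taken mod 5.
Σ = (-309) + (-378) + (-182) + (-151) + (-85) = -1105
Area = |Σ|/2 = 552.5.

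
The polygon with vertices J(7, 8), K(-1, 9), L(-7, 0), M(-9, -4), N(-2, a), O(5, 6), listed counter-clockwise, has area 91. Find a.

-3

Write out the shoelace sum; only the two edges meeting at N involve a:
2·Area = [((-9)·a − (-2)·(-4)) + ((-2)·6 − 5·a)] + 160
       = -14·a + 140 = 182
⇒ a = -3.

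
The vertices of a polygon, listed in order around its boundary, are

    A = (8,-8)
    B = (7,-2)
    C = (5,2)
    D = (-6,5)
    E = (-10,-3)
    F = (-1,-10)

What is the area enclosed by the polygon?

177

Apply the surveyor's formula: 2A = Σ (x_i·y_{i+1} − x_{i+1}·y_i), indices taken mod 6.
Σ = (40) + (24) + (37) + (68) + (97) + (88) = 354
Area = |Σ|/2 = 177.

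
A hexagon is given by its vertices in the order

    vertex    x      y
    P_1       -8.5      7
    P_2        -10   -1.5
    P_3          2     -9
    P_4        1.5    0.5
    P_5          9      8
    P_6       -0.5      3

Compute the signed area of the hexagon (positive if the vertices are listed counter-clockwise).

125.375

Cross-terms: 82.75, 93, 14.5, 7.5, 31, 22  ⇒  Σ = 250.75
Signed area = Σ/2 = 125.375 (positive ⇒ counter-clockwise traversal).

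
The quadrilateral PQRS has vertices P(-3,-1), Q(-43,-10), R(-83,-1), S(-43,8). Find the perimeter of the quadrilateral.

|PQ| = √((-40)² + (-9)²) = √1681 = 41
|QR| = √((-40)² + (9)²) = √1681 = 41
|RS| = √((40)² + (9)²) = √1681 = 41
|SP| = √((40)² + (-9)²) = √1681 = 41
Perimeter = 41 + 41 + 41 + 41 = 164.

164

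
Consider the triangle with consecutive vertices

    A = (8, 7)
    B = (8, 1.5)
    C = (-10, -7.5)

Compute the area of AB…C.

49.5

Apply the shoelace (surveyor's) formula: 2A = Σ (x_i·y_{i+1} − x_{i+1}·y_i), indices taken mod 3.
A→B: (8)(1.5) − (8)(7) = -44
B→C: (8)(-7.5) − (-10)(1.5) = -45
C→A: (-10)(7) − (8)(-7.5) = -10
Σ = -99
Area = |Σ|/2 = 49.5.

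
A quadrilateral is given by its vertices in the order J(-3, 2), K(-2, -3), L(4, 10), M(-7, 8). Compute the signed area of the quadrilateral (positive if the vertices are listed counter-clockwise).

58.5

Cross-terms: 13, -8, 102, 10  ⇒  Σ = 117
Signed area = Σ/2 = 58.5 (positive ⇒ counter-clockwise traversal).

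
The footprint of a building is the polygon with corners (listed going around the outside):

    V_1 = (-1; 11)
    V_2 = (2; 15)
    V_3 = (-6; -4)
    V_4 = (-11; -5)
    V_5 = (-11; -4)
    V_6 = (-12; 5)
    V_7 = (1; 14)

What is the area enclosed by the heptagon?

115.5

Apply the shoelace (surveyor's) formula: 2A = Σ (x_i·y_{i+1} − x_{i+1}·y_i), indices taken mod 7.
Σ = (-37) + (82) + (-14) + (-11) + (-103) + (-173) + (25) = -231
Area = |Σ|/2 = 115.5.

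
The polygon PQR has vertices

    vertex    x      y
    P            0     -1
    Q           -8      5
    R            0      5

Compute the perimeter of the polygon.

|PQ| = √((-8)² + (6)²) = √100 = 10
|QR| = √((8)² + (0)²) = √64 = 8
|RP| = √((0)² + (-6)²) = √36 = 6
Perimeter = 10 + 8 + 6 = 24.

24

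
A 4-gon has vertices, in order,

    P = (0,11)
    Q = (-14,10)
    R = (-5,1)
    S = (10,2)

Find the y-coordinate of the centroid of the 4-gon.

125/21

Apply Gauss's area formula. First the cross-terms c_i = x_i·y_{i+1} − x_{i+1}·y_i:
  154, 36, -20, 110  ⇒  2A = 280, A = 140.
Then Σ (y_i + y_{i+1})·c_i = 5000, so ȳ = 5000 / (6·140) = 125/21.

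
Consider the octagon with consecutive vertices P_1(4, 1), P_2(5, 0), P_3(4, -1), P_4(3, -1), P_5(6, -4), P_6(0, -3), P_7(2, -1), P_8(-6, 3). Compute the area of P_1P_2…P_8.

Σ = (-5) + (-5) + (-1) + (-6) + (-18) + (6) + (0) + (-18) = -47
Area = |Σ|/2 = 23.5.

23.5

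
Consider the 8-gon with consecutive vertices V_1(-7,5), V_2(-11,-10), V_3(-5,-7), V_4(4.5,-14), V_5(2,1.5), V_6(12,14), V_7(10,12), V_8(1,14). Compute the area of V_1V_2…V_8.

266.625

Apply the shoelace formula: 2A = Σ (x_i·y_{i+1} − x_{i+1}·y_i), indices taken mod 8.
Σ = (125) + (27) + (101.5) + (34.75) + (10) + (4) + (128) + (103) = 533.25
Area = |Σ|/2 = 266.625.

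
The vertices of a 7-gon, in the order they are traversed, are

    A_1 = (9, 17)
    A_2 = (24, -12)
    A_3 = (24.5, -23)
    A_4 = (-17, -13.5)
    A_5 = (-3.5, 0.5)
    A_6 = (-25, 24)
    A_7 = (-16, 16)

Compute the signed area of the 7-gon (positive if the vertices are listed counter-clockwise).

-1027.5

Σ = (-516) + (-258) + (-721.75) + (-55.75) + (-71.5) + (-16) + (-416) = -2055
Signed area = Σ/2 = -1027.5 (negative ⇒ clockwise traversal).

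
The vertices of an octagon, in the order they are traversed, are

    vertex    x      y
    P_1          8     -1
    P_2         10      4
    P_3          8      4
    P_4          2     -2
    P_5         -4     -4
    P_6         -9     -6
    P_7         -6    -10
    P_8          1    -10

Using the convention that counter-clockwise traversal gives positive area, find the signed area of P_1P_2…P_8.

100.5

Apply Gauss's area formula: 2A = Σ (x_i·y_{i+1} − x_{i+1}·y_i), indices taken mod 8.
Cross-terms: 42, 8, -24, -16, -12, 54, 70, 79  ⇒  Σ = 201
Signed area = Σ/2 = 100.5 (positive ⇒ counter-clockwise traversal).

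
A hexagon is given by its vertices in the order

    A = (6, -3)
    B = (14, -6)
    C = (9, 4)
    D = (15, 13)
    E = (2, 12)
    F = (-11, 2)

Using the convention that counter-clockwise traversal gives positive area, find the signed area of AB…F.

242

Σ = (6) + (110) + (57) + (154) + (136) + (21) = 484
Signed area = Σ/2 = 242 (positive ⇒ counter-clockwise traversal).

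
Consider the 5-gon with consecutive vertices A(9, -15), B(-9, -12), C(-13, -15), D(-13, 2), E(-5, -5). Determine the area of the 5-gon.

145

Σ = (-243) + (-21) + (-221) + (75) + (120) = -290
Area = |Σ|/2 = 145.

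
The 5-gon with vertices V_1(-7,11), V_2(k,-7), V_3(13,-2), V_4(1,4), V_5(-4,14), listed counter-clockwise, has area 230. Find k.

Write out the shoelace sum; only the two edges meeting at V_2 involve k:
2·Area = [((-7)·(-7) − k·11) + (k·(-2) − 13·(-7))] + 138
       = -13·k + 278 = 460
⇒ k = -14.

-14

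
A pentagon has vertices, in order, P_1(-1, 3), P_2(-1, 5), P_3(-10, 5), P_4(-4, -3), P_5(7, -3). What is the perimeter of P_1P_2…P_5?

|P_1P_2| = √((0)² + (2)²) = √4 = 2
|P_2P_3| = √((-9)² + (0)²) = √81 = 9
|P_3P_4| = √((6)² + (-8)²) = √100 = 10
|P_4P_5| = √((11)² + (0)²) = √121 = 11
|P_5P_1| = √((-8)² + (6)²) = √100 = 10
Perimeter = 2 + 9 + 10 + 11 + 10 = 42.

42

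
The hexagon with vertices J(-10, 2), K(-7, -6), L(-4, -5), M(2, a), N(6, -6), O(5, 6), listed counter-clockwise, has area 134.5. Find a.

-5

Write out the shoelace sum; only the two edges meeting at M involve a:
2·Area = [((-4)·a − 2·(-5)) + (2·(-6) − 6·a)] + 221
       = -10·a + 219 = 269
⇒ a = -5.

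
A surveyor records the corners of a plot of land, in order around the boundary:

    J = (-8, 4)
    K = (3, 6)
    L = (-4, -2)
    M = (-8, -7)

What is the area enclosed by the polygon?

Cross-terms: -60, 18, 12, -88  ⇒  Σ = -118
Area = |Σ|/2 = 59.

59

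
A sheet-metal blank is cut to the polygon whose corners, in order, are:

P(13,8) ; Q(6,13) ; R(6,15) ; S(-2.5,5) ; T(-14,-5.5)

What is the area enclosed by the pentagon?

121.875

Apply the shoelace formula: 2A = Σ (x_i·y_{i+1} − x_{i+1}·y_i), indices taken mod 5.
Cross-terms: 121, 12, 67.5, 83.75, -40.5  ⇒  Σ = 243.75
Area = |Σ|/2 = 121.875.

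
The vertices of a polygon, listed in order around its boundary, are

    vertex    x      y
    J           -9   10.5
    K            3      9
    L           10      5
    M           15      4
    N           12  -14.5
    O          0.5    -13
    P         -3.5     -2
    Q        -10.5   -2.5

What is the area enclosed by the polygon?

414.125

Apply Gauss's area formula: 2A = Σ (x_i·y_{i+1} − x_{i+1}·y_i), indices taken mod 8.
J→K: (-9)(9) − (3)(10.5) = -112.5
K→L: (3)(5) − (10)(9) = -75
L→M: (10)(4) − (15)(5) = -35
M→N: (15)(-14.5) − (12)(4) = -265.5
N→O: (12)(-13) − (0.5)(-14.5) = -148.75
O→P: (0.5)(-2) − (-3.5)(-13) = -46.5
P→Q: (-3.5)(-2.5) − (-10.5)(-2) = -12.25
Q→J: (-10.5)(10.5) − (-9)(-2.5) = -132.75
Σ = -828.25
Area = |Σ|/2 = 414.125.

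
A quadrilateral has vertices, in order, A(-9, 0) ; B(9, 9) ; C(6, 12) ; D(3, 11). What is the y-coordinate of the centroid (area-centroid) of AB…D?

Apply the surveyor's formula. First the cross-terms c_i = x_i·y_{i+1} − x_{i+1}·y_i:
  -81, 54, 30, 99  ⇒  2A = 102, A = 51.
Then Σ (y_i + y_{i+1})·c_i = 2184, so ȳ = 2184 / (6·51) = 364/51.

364/51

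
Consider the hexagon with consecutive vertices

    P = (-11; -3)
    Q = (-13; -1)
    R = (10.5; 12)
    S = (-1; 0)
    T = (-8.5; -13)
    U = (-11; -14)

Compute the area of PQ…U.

Apply the shoelace (surveyor's) formula: 2A = Σ (x_i·y_{i+1} − x_{i+1}·y_i), indices taken mod 6.
Σ = (-28) + (-145.5) + (12) + (13) + (-24) + (-121) = -293.5
Area = |Σ|/2 = 146.75.

146.75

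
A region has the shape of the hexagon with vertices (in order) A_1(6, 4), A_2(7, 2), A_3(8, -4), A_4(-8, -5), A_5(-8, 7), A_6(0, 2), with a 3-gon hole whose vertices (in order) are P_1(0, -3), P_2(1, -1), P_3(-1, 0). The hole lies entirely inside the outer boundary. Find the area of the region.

125.5

Outer boundary:
Σ = (-16) + (-44) + (-72) + (-96) + (-16) + (-12) = -256
Area = |Σ|/2 = 128.
Hole:
Apply the shoelace formula: 2A = Σ (x_i·y_{i+1} − x_{i+1}·y_i), indices taken mod 3.
Σ = (3) + (-1) + (3) = 5
Area = |Σ|/2 = 2.5.
Net area = 128 − 2.5 = 125.5.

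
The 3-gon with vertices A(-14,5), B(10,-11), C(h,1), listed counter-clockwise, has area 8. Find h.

-7

Write out the shoelace sum; only the two edges meeting at C involve h:
2·Area = [(10·1 − h·(-11)) + (h·5 − (-14)·1)] + 104
       = 16·h + 128 = 16
⇒ h = -7.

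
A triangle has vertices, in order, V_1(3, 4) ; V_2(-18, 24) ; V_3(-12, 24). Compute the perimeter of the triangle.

|V_1V_2| = √((-21)² + (20)²) = √841 = 29
|V_2V_3| = √((6)² + (0)²) = √36 = 6
|V_3V_1| = √((15)² + (-20)²) = √625 = 25
Perimeter = 29 + 6 + 25 = 60.

60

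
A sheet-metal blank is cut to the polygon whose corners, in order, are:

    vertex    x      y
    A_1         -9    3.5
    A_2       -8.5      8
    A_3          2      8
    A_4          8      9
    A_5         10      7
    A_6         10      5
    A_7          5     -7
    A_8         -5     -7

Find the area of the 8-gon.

Apply the shoelace (surveyor's) formula: 2A = Σ (x_i·y_{i+1} − x_{i+1}·y_i), indices taken mod 8.
Cross-terms: -42.25, -84, -46, -34, -20, -95, -70, -80.5  ⇒  Σ = -471.75
Area = |Σ|/2 = 235.875.

235.875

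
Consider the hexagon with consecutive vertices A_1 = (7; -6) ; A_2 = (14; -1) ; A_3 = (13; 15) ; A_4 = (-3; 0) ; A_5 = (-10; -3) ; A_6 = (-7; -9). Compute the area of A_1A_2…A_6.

Apply Gauss's area formula: 2A = Σ (x_i·y_{i+1} − x_{i+1}·y_i), indices taken mod 6.
Σ = (77) + (223) + (45) + (9) + (69) + (105) = 528
Area = |Σ|/2 = 264.

264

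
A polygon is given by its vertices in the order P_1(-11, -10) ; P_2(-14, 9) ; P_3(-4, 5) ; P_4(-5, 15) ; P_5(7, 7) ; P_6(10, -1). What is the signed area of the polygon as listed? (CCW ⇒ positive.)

Apply the shoelace formula: 2A = Σ (x_i·y_{i+1} − x_{i+1}·y_i), indices taken mod 6.
Σ = (-239) + (-34) + (-35) + (-140) + (-77) + (-111) = -636
Signed area = Σ/2 = -318 (negative ⇒ clockwise traversal).

-318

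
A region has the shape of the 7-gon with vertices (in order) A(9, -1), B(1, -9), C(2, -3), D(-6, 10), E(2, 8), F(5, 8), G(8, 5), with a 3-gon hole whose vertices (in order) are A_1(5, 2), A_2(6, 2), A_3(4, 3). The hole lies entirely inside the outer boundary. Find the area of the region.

Outer boundary:
Cross-terms: -80, 15, 2, -68, -24, -39, -53  ⇒  Σ = -247
Area = |Σ|/2 = 123.5.
Hole:
Σ = (-2) + (10) + (-7) = 1
Area = |Σ|/2 = 0.5.
Net area = 123.5 − 0.5 = 123.

123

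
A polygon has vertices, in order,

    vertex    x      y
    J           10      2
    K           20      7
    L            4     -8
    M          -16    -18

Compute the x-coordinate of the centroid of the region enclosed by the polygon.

10/3

Apply Gauss's area formula. First the cross-terms c_i = x_i·y_{i+1} − x_{i+1}·y_i:
  30, -188, -200, 148  ⇒  2A = -210, A = -105.
Then Σ (x_i + x_{i+1})·c_i = -2100, so x̄ = -2100 / (6·(-105)) = 10/3.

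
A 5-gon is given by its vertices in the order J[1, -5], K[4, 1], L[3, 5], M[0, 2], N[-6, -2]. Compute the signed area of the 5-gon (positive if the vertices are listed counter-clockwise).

44

Apply the surveyor's formula: 2A = Σ (x_i·y_{i+1} − x_{i+1}·y_i), indices taken mod 5.
Cross-terms: 21, 17, 6, 12, 32  ⇒  Σ = 88
Signed area = Σ/2 = 44 (positive ⇒ counter-clockwise traversal).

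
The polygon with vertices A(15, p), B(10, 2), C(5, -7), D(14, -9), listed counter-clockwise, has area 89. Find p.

Write out the shoelace sum; only the two edges meeting at A involve p:
2·Area = [(14·p − 15·(-9)) + (15·2 − 10·p)] + -27
       = 4·p + 138 = 178
⇒ p = 10.

10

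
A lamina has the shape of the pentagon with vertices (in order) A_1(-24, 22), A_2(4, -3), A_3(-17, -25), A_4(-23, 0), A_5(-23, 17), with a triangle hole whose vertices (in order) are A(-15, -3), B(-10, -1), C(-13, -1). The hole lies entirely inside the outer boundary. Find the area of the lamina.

612.5

Outer boundary:
Apply the shoelace (surveyor's) formula: 2A = Σ (x_i·y_{i+1} − x_{i+1}·y_i), indices taken mod 5.
Σ = (-16) + (-151) + (-575) + (-391) + (-98) = -1231
Area = |Σ|/2 = 615.5.
Hole:
Apply the shoelace formula: 2A = Σ (x_i·y_{i+1} − x_{i+1}·y_i), indices taken mod 3.
Cross-terms: -15, -3, 24  ⇒  Σ = 6
Area = |Σ|/2 = 3.
Net area = 615.5 − 3 = 612.5.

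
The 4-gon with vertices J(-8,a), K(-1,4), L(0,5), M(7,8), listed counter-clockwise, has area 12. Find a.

The doubled signed area Σ (x_i y_{i+1} − x_{i+1} y_i) is linear in a.
With a=0 it equals -8; the coefficient of a is 8 (from the two edges through J).
So 8·a + -8 = 2·12 = 24 ⇒ a = 4.

4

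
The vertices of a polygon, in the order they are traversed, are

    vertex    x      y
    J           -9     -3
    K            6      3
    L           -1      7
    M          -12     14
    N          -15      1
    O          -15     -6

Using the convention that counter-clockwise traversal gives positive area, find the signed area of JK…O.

200

Apply the shoelace (surveyor's) formula: 2A = Σ (x_i·y_{i+1} − x_{i+1}·y_i), indices taken mod 6.
Σ = (-9) + (45) + (70) + (198) + (105) + (-9) = 400
Signed area = Σ/2 = 200 (positive ⇒ counter-clockwise traversal).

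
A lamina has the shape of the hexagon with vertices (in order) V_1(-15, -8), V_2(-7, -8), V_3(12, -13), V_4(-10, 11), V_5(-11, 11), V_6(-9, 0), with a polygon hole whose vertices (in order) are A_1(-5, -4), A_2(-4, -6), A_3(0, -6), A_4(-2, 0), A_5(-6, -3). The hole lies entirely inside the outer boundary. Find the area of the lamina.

Outer boundary:
Apply the shoelace (surveyor's) formula: 2A = Σ (x_i·y_{i+1} − x_{i+1}·y_i), indices taken mod 6.
V_1→V_2: (-15)(-8) − (-7)(-8) = 64
V_2→V_3: (-7)(-13) − (12)(-8) = 187
V_3→V_4: (12)(11) − (-10)(-13) = 2
V_4→V_5: (-10)(11) − (-11)(11) = 11
V_5→V_6: (-11)(0) − (-9)(11) = 99
V_6→V_1: (-9)(-8) − (-15)(0) = 72
Σ = 435
Area = |Σ|/2 = 217.5.
Hole:
Cross-terms: 14, 24, -12, 6, 9  ⇒  Σ = 41
Area = |Σ|/2 = 20.5.
Net area = 217.5 − 20.5 = 197.

197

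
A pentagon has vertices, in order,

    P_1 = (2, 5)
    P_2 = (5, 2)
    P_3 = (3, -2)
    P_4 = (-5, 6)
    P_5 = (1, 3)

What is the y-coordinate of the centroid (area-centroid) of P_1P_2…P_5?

104/51

Apply Gauss's area formula. First the cross-terms c_i = x_i·y_{i+1} − x_{i+1}·y_i:
  -21, -16, 8, -21, -1  ⇒  2A = -51, A = -25.5.
Then Σ (y_i + y_{i+1})·c_i = -312, so ȳ = -312 / (6·(-25.5)) = 104/51.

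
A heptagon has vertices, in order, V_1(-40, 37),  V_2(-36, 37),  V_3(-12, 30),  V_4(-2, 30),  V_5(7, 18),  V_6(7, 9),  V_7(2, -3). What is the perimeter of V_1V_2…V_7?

|V_1V_2| = √((4)² + (0)²) = √16 = 4
|V_2V_3| = √((24)² + (-7)²) = √625 = 25
|V_3V_4| = √((10)² + (0)²) = √100 = 10
|V_4V_5| = √((9)² + (-12)²) = √225 = 15
|V_5V_6| = √((0)² + (-9)²) = √81 = 9
|V_6V_7| = √((-5)² + (-12)²) = √169 = 13
|V_7V_1| = √((-42)² + (40)²) = √3364 = 58
Perimeter = 4 + 25 + 10 + 15 + 9 + 13 + 58 = 134.

134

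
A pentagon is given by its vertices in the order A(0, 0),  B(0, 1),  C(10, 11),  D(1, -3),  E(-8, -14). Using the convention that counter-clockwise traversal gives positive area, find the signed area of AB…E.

Apply the surveyor's formula: 2A = Σ (x_i·y_{i+1} − x_{i+1}·y_i), indices taken mod 5.
A→B: (0)(1) − (0)(0) = 0
B→C: (0)(11) − (10)(1) = -10
C→D: (10)(-3) − (1)(11) = -41
D→E: (1)(-14) − (-8)(-3) = -38
E→A: (-8)(0) − (0)(-14) = 0
Σ = -89
Signed area = Σ/2 = -44.5 (negative ⇒ clockwise traversal).

-44.5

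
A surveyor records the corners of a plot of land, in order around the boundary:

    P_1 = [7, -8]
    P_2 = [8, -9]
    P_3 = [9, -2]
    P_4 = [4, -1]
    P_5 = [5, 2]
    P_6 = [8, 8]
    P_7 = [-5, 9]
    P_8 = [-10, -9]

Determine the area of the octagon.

Σ = (1) + (65) + (-1) + (13) + (24) + (112) + (135) + (143) = 492
Area = |Σ|/2 = 246.

246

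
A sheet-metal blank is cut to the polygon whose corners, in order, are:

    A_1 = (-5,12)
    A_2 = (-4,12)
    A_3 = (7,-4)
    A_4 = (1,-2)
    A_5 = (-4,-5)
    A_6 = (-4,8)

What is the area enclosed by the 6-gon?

Σ = (-12) + (-68) + (-10) + (-13) + (-52) + (-8) = -163
Area = |Σ|/2 = 81.5.

81.5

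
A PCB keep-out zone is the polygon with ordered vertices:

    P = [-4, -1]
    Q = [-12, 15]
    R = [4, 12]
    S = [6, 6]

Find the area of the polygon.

Cross-terms: -72, -204, -48, 18  ⇒  Σ = -306
Area = |Σ|/2 = 153.

153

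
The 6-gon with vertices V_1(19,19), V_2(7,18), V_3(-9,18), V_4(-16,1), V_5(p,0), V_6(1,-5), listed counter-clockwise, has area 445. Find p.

0

The doubled signed area Σ (x_i y_{i+1} − x_{i+1} y_i) is linear in p.
With p=0 it equals 890; the coefficient of p is -6 (from the two edges through V_5).
So -6·p + 890 = 2·445 = 890 ⇒ p = 0.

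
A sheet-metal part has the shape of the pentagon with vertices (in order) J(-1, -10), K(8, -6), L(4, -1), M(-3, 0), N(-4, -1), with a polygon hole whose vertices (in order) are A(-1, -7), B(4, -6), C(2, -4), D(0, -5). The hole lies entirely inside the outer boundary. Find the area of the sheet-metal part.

63

Outer boundary:
Apply the shoelace (surveyor's) formula: 2A = Σ (x_i·y_{i+1} − x_{i+1}·y_i), indices taken mod 5.
J→K: (-1)(-6) − (8)(-10) = 86
K→L: (8)(-1) − (4)(-6) = 16
L→M: (4)(0) − (-3)(-1) = -3
M→N: (-3)(-1) − (-4)(0) = 3
N→J: (-4)(-10) − (-1)(-1) = 39
Σ = 141
Area = |Σ|/2 = 70.5.
Hole:
A→B: (-1)(-6) − (4)(-7) = 34
B→C: (4)(-4) − (2)(-6) = -4
C→D: (2)(-5) − (0)(-4) = -10
D→A: (0)(-7) − (-1)(-5) = -5
Σ = 15
Area = |Σ|/2 = 7.5.
Net area = 70.5 − 7.5 = 63.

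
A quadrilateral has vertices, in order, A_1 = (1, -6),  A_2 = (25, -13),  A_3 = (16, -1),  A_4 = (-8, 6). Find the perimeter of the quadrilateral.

80

|A_1A_2| = √((24)² + (-7)²) = √625 = 25
|A_2A_3| = √((-9)² + (12)²) = √225 = 15
|A_3A_4| = √((-24)² + (7)²) = √625 = 25
|A_4A_1| = √((9)² + (-12)²) = √225 = 15
Perimeter = 25 + 15 + 25 + 15 = 80.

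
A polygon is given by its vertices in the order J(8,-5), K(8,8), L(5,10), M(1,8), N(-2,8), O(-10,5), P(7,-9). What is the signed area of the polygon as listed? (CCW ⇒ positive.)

Apply the shoelace formula: 2A = Σ (x_i·y_{i+1} − x_{i+1}·y_i), indices taken mod 7.
J→K: (8)(8) − (8)(-5) = 104
K→L: (8)(10) − (5)(8) = 40
L→M: (5)(8) − (1)(10) = 30
M→N: (1)(8) − (-2)(8) = 24
N→O: (-2)(5) − (-10)(8) = 70
O→P: (-10)(-9) − (7)(5) = 55
P→J: (7)(-5) − (8)(-9) = 37
Σ = 360
Signed area = Σ/2 = 180 (positive ⇒ counter-clockwise traversal).

180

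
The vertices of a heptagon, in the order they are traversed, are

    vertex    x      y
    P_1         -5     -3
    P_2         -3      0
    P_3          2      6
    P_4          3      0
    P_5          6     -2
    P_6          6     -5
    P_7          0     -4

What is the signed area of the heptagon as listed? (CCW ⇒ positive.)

-56.5

P_1→P_2: (-5)(0) − (-3)(-3) = -9
P_2→P_3: (-3)(6) − (2)(0) = -18
P_3→P_4: (2)(0) − (3)(6) = -18
P_4→P_5: (3)(-2) − (6)(0) = -6
P_5→P_6: (6)(-5) − (6)(-2) = -18
P_6→P_7: (6)(-4) − (0)(-5) = -24
P_7→P_1: (0)(-3) − (-5)(-4) = -20
Σ = -113
Signed area = Σ/2 = -56.5 (negative ⇒ clockwise traversal).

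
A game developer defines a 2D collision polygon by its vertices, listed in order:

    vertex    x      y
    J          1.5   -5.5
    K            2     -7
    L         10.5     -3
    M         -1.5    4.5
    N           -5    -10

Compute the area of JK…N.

Apply the surveyor's formula: 2A = Σ (x_i·y_{i+1} − x_{i+1}·y_i), indices taken mod 5.
Σ = (0.5) + (67.5) + (42.75) + (37.5) + (42.5) = 190.75
Area = |Σ|/2 = 95.375.

95.375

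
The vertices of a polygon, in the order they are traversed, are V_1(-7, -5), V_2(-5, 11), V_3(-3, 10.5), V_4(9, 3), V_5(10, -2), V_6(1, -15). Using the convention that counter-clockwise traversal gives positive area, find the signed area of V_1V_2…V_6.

-265.5

Cross-terms: -102, -19.5, -103.5, -48, -148, -110  ⇒  Σ = -531
Signed area = Σ/2 = -265.5 (negative ⇒ clockwise traversal).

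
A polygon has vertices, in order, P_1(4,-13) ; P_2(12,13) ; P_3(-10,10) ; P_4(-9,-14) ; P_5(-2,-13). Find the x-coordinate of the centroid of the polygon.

Apply the shoelace (surveyor's) formula. First the cross-terms c_i = x_i·y_{i+1} − x_{i+1}·y_i:
  208, 250, 230, 89, 78  ⇒  2A = 855, A = 427.5.
Then Σ (x_i + x_{i+1})·c_i = -1365, so x̄ = -1365 / (6·427.5) = -91/171.

-91/171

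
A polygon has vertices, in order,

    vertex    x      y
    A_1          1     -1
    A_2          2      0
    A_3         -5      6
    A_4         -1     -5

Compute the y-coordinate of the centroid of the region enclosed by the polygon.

65/153

Apply the shoelace formula. First the cross-terms c_i = x_i·y_{i+1} − x_{i+1}·y_i:
  2, 12, 31, 6  ⇒  2A = 51, A = 25.5.
Then Σ (y_i + y_{i+1})·c_i = 65, so ȳ = 65 / (6·25.5) = 65/153.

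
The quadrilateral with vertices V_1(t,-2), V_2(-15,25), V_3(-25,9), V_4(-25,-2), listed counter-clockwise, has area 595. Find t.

The doubled signed area Σ (x_i y_{i+1} − x_{i+1} y_i) is linear in t.
With t=0 it equals 785; the coefficient of t is 27 (from the two edges through V_1).
So 27·t + 785 = 2·595 = 1190 ⇒ t = 15.

15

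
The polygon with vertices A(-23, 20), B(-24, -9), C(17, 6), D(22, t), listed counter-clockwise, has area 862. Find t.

The doubled signed area Σ (x_i y_{i+1} − x_{i+1} y_i) is linear in t.
With t=0 it equals 1004; the coefficient of t is 40 (from the two edges through D).
So 40·t + 1004 = 2·862 = 1724 ⇒ t = 18.

18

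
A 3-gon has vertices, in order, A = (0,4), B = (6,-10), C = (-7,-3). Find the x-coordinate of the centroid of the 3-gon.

Apply the surveyor's formula. First the cross-terms c_i = x_i·y_{i+1} − x_{i+1}·y_i:
  -24, -88, -28  ⇒  2A = -140, A = -70.
Then Σ (x_i + x_{i+1})·c_i = 140, so x̄ = 140 / (6·(-70)) = -1/3.

-1/3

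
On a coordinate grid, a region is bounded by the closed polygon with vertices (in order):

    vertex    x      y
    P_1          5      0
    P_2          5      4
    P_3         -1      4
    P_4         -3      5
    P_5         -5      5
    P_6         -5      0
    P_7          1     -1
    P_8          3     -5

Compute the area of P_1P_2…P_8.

Apply the shoelace formula: 2A = Σ (x_i·y_{i+1} − x_{i+1}·y_i), indices taken mod 8.
Cross-terms: 20, 24, 7, 10, 25, 5, -2, 25  ⇒  Σ = 114
Area = |Σ|/2 = 57.

57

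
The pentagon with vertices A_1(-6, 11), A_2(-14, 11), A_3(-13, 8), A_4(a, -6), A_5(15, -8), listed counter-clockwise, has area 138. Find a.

8

The doubled signed area Σ (x_i y_{i+1} − x_{i+1} y_i) is linear in a.
With a=0 it equals 404; the coefficient of a is -16 (from the two edges through A_4).
So -16·a + 404 = 2·138 = 276 ⇒ a = 8.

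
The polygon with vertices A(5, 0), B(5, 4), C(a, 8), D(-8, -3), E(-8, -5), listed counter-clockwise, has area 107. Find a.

The doubled signed area Σ (x_i y_{i+1} − x_{i+1} y_i) is linear in a.
With a=0 it equals 165; the coefficient of a is -7 (from the two edges through C).
So -7·a + 165 = 2·107 = 214 ⇒ a = -7.

-7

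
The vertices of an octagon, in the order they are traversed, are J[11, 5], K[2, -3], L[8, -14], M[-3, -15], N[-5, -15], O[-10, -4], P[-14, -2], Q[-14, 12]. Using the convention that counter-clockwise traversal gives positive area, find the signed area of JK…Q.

-401.5

Σ = (-43) + (-4) + (-162) + (-30) + (-130) + (-36) + (-196) + (-202) = -803
Signed area = Σ/2 = -401.5 (negative ⇒ clockwise traversal).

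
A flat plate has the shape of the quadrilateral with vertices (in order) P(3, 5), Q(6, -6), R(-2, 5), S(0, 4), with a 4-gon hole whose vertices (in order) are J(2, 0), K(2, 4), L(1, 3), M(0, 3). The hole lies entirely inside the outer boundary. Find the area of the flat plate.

21.5

Outer boundary:
Σ = (-48) + (18) + (-8) + (-12) = -50
Area = |Σ|/2 = 25.
Hole:
Cross-terms: 8, 2, 3, -6  ⇒  Σ = 7
Area = |Σ|/2 = 3.5.
Net area = 25 − 3.5 = 21.5.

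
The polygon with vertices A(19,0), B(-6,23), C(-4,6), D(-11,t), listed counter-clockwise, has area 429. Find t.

The doubled signed area Σ (x_i y_{i+1} − x_{i+1} y_i) is linear in t.
With t=0 it equals 559; the coefficient of t is -23 (from the two edges through D).
So -23·t + 559 = 2·429 = 858 ⇒ t = -13.

-13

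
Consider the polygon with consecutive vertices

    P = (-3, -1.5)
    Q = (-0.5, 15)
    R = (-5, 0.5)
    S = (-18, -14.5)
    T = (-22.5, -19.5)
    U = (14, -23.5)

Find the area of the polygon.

Cross-terms: -45.75, 74.75, 81.5, 24.75, 801.75, -91.5  ⇒  Σ = 845.5
Area = |Σ|/2 = 422.75.

422.75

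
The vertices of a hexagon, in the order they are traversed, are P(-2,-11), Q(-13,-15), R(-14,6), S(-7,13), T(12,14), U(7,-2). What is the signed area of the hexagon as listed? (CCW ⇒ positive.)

Cross-terms: -113, -288, -140, -254, -122, -81  ⇒  Σ = -998
Signed area = Σ/2 = -499 (negative ⇒ clockwise traversal).

-499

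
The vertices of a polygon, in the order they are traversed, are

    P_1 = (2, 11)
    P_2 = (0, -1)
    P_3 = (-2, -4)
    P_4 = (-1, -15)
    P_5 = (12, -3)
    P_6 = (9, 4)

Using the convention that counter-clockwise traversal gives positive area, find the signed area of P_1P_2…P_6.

185.5

Apply the shoelace formula: 2A = Σ (x_i·y_{i+1} − x_{i+1}·y_i), indices taken mod 6.
Cross-terms: -2, -2, 26, 183, 75, 91  ⇒  Σ = 371
Signed area = Σ/2 = 185.5 (positive ⇒ counter-clockwise traversal).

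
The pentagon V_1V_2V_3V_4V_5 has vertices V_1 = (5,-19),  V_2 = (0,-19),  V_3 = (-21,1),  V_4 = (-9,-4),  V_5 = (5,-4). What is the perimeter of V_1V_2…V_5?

76

|V_1V_2| = √((-5)² + (0)²) = √25 = 5
|V_2V_3| = √((-21)² + (20)²) = √841 = 29
|V_3V_4| = √((12)² + (-5)²) = √169 = 13
|V_4V_5| = √((14)² + (0)²) = √196 = 14
|V_5V_1| = √((0)² + (-15)²) = √225 = 15
Perimeter = 5 + 29 + 13 + 14 + 15 = 76.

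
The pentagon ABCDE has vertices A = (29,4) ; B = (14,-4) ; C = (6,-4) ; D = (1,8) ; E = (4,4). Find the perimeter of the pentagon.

|AB| = √((-15)² + (-8)²) = √289 = 17
|BC| = √((-8)² + (0)²) = √64 = 8
|CD| = √((-5)² + (12)²) = √169 = 13
|DE| = √((3)² + (-4)²) = √25 = 5
|EA| = √((25)² + (0)²) = √625 = 25
Perimeter = 17 + 8 + 13 + 5 + 25 = 68.

68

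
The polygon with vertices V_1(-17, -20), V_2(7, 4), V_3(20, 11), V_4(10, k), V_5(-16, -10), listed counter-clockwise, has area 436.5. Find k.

The doubled signed area Σ (x_i y_{i+1} − x_{i+1} y_i) is linear in k.
With k=0 it equals 9; the coefficient of k is 36 (from the two edges through V_4).
So 36·k + 9 = 2·436.5 = 873 ⇒ k = 24.

24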